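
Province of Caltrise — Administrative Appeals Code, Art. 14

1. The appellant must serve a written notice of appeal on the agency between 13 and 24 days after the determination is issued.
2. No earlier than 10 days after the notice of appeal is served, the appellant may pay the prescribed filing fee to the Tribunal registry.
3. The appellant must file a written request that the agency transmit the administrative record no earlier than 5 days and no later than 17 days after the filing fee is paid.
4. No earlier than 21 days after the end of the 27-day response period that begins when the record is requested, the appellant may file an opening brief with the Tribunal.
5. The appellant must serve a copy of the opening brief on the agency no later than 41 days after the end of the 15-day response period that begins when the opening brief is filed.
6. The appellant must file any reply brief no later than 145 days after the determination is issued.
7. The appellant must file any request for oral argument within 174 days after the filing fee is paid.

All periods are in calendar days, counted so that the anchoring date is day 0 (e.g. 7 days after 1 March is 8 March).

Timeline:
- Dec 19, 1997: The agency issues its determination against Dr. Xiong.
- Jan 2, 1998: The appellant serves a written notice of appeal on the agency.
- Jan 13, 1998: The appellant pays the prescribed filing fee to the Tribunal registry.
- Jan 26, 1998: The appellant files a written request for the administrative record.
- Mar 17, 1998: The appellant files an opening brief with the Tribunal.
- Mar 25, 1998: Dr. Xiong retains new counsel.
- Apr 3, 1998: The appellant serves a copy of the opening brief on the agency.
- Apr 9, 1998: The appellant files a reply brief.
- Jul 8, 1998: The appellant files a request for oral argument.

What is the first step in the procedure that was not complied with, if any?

(1) the permitted window runs from Dec 19, 1997 + 13 = Jan 1, 1998 to Dec 19, 1997 + 24 = Jan 12, 1998; done Jan 2, 1998 — within the window.
(2) permitted from Jan 2, 1998 + 10 days = Jan 12, 1998 onward; done Jan 13, 1998 — permitted.
(3) the permitted window runs from Jan 13, 1998 + 5 = Jan 18, 1998 to Jan 13, 1998 + 17 = Jan 30, 1998; Jan 26, 1998 falls inside that range.
(4) permitted from Feb 22, 1998 + 21 days = Mar 15, 1998 onward; done Mar 17, 1998, after the minimum wait.
(5) due by Apr 1, 1998 + 41 days = May 12, 1998; done Apr 3, 1998 — timely.
(6) due by Dec 19, 1997 + 145 days = May 13, 1998; done Apr 9, 1998 — timely.
(7) due by Jan 13, 1998 + 174 days = Jul 6, 1998; Jul 8, 1998 misses that deadline by 2 days.
The analysis stops there.

Step 7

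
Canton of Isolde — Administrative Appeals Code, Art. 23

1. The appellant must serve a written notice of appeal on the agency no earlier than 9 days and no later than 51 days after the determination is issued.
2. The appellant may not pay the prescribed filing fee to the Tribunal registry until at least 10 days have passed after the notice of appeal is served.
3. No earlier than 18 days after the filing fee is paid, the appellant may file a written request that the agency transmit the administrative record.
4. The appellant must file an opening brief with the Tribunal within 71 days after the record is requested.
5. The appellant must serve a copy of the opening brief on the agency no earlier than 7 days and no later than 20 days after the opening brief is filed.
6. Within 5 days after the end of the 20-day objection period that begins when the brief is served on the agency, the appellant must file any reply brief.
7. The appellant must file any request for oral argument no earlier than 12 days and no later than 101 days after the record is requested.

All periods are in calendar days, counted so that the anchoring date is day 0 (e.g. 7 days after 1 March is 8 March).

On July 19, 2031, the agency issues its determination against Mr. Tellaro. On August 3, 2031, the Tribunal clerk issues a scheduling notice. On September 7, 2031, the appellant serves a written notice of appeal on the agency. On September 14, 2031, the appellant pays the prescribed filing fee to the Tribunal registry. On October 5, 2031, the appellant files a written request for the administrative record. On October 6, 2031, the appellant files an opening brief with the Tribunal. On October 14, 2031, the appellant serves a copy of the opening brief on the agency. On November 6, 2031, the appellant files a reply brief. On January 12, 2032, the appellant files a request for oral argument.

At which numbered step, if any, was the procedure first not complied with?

Step 1: the window is 9–51 days after July 19, 2031 (when the determination is issued), so July 28, 2031 through September 8, 2031; September 7, 2031 falls inside that range.
Step 2: the earliest permitted date is 10 days after September 7, 2031 (when the notice of appeal is served), i.e. September 17, 2031; acted on September 14, 2031, 3 days prematurely.
The analysis stops there.

Step 2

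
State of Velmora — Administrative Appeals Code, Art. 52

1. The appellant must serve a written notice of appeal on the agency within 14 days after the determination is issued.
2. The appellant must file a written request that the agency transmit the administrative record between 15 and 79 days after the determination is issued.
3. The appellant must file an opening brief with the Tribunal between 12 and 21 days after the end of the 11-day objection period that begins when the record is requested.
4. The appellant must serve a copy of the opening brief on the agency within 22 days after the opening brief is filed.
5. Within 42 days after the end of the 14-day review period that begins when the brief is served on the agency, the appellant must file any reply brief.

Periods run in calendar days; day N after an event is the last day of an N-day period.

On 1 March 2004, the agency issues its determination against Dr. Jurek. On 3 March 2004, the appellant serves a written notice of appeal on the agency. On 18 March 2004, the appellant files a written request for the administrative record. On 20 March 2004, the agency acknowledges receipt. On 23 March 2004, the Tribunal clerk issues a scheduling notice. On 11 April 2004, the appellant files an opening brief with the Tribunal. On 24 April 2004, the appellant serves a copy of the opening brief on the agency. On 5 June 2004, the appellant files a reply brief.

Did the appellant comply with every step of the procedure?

Step 1: 14 days after 1 March 2004 (when the determination is issued) is 15 March 2004; completed 3 March 2004, before the deadline.
Step 2: the window is 15–79 days after 1 March 2004 (when the determination is issued), so 16 March 2004 through 19 May 2004; done 18 March 2004 — within the window.
Step 3: the window is 12–21 days after 29 March 2004 (end of the 11-day objection period, which began when the record is requested on 18 March 2004), so 10 April 2004 through 19 April 2004; 11 April 2004 falls inside that range.
Step 4: 22 days after 11 April 2004 (when the opening brief is filed) is 3 May 2004; 24 April 2004 is within that limit.
Step 5: 42 days after 8 May 2004 (end of the 14-day review period, which began when the brief is served on the agency on 24 April 2004) is 19 June 2004; completed 5 June 2004, before the deadline.

Yes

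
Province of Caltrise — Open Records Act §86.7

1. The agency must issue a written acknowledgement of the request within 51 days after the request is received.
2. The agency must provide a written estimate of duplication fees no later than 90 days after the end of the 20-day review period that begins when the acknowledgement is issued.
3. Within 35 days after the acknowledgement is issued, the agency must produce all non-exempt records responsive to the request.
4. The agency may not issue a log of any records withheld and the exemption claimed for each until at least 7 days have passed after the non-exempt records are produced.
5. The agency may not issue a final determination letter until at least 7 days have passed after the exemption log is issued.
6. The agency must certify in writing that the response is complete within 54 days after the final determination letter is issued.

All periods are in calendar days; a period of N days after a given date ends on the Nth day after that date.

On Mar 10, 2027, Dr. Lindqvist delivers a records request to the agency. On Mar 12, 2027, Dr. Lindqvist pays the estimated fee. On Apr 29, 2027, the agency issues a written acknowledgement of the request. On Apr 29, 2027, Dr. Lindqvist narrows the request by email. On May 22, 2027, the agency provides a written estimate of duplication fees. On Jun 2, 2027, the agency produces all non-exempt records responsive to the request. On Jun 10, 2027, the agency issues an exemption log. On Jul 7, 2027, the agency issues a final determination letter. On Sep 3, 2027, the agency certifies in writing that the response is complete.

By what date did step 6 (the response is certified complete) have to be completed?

Step 6 runs from Jul 7, 2027, when the final determination letter is issued. 54 days after Jul 7, 2027 is Aug 30, 2027.

Aug 30, 2027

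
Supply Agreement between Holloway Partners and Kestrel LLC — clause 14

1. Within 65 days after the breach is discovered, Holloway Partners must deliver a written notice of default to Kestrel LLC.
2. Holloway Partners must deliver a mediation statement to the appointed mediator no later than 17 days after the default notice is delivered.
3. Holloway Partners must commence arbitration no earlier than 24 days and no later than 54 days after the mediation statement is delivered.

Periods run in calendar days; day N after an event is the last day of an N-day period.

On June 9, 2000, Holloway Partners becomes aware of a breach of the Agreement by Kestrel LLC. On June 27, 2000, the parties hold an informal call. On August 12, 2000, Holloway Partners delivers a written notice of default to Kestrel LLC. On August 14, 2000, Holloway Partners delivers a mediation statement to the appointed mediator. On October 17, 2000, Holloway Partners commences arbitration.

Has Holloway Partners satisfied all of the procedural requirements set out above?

No

Step 1: 65 days after June 9, 2000 (when the breach is discovered) is August 13, 2000; completed August 12, 2000, before the deadline.
Step 2: 17 days after August 12, 2000 (when the default notice is delivered) is August 29, 2000; August 14, 2000 is within that limit.
Step 3: the window is 24–54 days after August 14, 2000 (when the mediation statement is delivered), so September 7, 2000 through October 7, 2000; October 17, 2000 is 10 days past the end of the window.
The procedure was therefore not followed at step 3.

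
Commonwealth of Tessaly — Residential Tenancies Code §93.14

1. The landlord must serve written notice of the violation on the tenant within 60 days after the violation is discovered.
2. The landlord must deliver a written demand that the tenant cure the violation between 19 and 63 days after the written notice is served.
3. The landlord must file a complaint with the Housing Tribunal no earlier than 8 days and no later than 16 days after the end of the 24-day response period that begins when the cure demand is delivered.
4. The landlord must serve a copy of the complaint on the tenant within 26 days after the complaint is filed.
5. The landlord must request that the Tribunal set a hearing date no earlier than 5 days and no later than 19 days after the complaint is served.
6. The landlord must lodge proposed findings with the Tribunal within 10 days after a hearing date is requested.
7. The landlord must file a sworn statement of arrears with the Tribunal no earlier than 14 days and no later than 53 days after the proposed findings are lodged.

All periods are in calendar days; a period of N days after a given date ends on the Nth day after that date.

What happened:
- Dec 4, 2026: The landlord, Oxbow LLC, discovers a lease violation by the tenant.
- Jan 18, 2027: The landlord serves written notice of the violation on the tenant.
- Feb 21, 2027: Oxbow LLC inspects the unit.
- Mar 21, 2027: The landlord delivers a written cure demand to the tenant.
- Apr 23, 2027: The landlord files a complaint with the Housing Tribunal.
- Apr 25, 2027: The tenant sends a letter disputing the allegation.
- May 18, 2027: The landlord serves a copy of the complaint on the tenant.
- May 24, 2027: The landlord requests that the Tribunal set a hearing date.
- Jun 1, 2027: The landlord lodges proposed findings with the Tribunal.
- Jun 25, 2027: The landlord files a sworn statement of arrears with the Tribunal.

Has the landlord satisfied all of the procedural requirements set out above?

(1) due by Dec 4, 2026 + 60 days = Feb 2, 2027; Jan 18, 2027 is within that limit.
(2) the permitted window runs from Jan 18, 2027 + 19 = Feb 6, 2027 to Jan 18, 2027 + 63 = Mar 22, 2027; done Mar 21, 2027, which is between those dates.
(3) the permitted window runs from Apr 14, 2027 + 8 = Apr 22, 2027 to Apr 14, 2027 + 16 = Apr 30, 2027; done Apr 23, 2027, which is between those dates.
(4) due by Apr 23, 2027 + 26 days = May 19, 2027; completed May 18, 2027, before the deadline.
(5) the permitted window runs from May 18, 2027 + 5 = May 23, 2027 to May 18, 2027 + 19 = Jun 6, 2027; done May 24, 2027, which is between those dates.
(6) due by May 24, 2027 + 10 days = Jun 3, 2027; done Jun 1, 2027 — timely.
(7) the permitted window runs from Jun 1, 2027 + 14 = Jun 15, 2027 to Jun 1, 2027 + 53 = Jul 24, 2027; done Jun 25, 2027 — within the window.

Yes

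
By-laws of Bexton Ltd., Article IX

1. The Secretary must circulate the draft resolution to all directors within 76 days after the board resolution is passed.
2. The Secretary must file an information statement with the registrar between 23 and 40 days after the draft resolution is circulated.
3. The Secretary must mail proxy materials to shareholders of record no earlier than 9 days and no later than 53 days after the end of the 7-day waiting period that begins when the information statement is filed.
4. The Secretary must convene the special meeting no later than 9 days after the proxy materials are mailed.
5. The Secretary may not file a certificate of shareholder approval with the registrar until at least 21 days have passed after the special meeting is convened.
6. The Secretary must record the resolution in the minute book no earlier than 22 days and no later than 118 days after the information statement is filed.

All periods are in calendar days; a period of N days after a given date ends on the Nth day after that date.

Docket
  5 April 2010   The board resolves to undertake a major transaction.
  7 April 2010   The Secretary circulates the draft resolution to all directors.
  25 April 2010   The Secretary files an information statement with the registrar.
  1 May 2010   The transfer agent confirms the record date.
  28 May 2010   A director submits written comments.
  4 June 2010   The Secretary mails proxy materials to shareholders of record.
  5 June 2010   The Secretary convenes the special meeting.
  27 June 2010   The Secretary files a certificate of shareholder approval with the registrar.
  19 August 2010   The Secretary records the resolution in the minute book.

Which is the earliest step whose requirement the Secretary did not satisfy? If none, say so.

Step 1 — counting 76 days from 5 April 2010 (when the board resolution is passed) gives a deadline of 20 June 2010; 7 April 2010 is within that limit.
Step 2 — 23 and 40 days from 7 April 2010 (when the draft resolution is circulated) are 30 April 2010 and 17 May 2010 respectively; 25 April 2010 is 5 days too early.
That is the first point of non-compliance.

Step 2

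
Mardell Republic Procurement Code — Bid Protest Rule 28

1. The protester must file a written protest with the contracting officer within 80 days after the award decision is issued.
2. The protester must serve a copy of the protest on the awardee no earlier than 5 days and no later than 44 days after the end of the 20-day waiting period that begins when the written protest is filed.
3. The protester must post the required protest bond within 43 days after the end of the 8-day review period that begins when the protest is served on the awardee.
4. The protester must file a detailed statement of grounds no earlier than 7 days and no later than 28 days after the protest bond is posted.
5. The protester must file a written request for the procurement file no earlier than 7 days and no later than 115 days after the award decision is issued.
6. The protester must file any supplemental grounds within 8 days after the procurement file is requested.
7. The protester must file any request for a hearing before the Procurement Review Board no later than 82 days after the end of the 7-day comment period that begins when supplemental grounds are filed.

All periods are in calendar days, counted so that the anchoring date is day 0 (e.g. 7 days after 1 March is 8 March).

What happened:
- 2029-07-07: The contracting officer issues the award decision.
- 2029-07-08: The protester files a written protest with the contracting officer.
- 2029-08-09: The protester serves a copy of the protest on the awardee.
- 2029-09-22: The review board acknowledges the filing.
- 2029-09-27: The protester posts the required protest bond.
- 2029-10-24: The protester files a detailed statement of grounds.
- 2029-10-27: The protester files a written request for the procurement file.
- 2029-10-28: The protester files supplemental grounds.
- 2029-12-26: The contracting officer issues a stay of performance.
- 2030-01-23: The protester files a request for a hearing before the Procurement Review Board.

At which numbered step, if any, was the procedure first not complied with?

Step 1: 80 days after 2029-07-07 (when the award decision is issued) is 2029-09-25; done 2029-07-08 — timely.
Step 2: the window is 5–44 days after 2029-07-28 (end of the 20-day waiting period, which began when the written protest is filed on 2029-07-08), so 2029-08-02 through 2029-09-10; done 2029-08-09, which is between those dates.
Step 3: 43 days after 2029-08-17 (end of the 8-day review period, which began when the protest is served on the awardee on 2029-08-09) is 2029-09-29; 2029-09-27 is within that limit.
Step 4: the window is 7–28 days after 2029-09-27 (when the protest bond is posted), so 2029-10-04 through 2029-10-25; 2029-10-24 falls inside that range.
Step 5: the window is 7–115 days after 2029-07-07 (when the award decision is issued), so 2029-07-14 through 2029-10-30; done 2029-10-27, which is between those dates.
Step 6: 8 days after 2029-10-27 (when the procurement file is requested) is 2029-11-04; completed 2029-10-28, before the deadline.
Step 7: 82 days after 2029-11-04 (end of the 7-day comment period, which began when supplemental grounds are filed on 2029-10-28) is 2030-01-25; completed 2030-01-23, before the deadline.

None — every step was satisfied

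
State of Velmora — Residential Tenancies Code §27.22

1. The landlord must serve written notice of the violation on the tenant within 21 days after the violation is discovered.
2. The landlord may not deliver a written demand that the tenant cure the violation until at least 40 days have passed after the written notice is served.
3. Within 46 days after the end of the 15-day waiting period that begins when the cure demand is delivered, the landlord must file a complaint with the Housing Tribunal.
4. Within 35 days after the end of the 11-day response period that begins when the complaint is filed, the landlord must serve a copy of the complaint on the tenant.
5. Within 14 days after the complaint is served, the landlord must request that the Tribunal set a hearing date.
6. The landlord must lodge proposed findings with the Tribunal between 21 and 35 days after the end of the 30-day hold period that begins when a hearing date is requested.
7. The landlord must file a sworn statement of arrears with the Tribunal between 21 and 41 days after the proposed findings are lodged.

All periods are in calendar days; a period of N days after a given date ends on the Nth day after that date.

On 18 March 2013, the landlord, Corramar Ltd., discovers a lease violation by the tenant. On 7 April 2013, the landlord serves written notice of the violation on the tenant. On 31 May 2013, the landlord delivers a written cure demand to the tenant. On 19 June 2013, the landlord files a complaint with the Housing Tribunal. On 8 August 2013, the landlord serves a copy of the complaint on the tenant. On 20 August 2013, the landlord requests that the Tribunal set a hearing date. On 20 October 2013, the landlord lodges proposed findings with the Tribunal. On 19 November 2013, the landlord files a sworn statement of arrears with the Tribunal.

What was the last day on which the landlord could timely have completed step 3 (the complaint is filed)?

The cure demand is delivered on 31 May 2013; the 15-day waiting period therefore ends 15 June 2013, and step 3 runs from that date. 46 days after 15 June 2013 is 31 July 2013.

31 July 2013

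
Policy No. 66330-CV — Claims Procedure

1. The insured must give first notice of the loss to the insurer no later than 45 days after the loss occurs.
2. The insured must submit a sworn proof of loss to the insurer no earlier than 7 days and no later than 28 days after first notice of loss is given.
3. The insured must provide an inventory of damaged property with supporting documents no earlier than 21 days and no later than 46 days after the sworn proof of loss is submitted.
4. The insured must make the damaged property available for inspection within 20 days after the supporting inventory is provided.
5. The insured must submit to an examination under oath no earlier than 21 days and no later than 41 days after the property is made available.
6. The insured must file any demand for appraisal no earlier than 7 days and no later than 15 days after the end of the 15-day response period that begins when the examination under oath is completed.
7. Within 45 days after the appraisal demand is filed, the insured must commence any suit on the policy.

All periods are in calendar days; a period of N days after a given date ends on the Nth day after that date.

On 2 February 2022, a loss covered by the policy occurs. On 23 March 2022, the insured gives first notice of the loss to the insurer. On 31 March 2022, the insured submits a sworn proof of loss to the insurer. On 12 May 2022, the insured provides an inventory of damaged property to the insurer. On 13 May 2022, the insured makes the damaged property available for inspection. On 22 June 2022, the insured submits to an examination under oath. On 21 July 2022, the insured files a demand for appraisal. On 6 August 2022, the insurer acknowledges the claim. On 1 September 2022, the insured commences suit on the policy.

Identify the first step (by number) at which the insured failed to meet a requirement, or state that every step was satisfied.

Step 1 — counting 45 days from 2 February 2022 (when the loss occurs) gives a deadline of 19 March 2022; 23 March 2022 misses that deadline by 4 days.
The procedure was therefore not followed at step 1.

Step 1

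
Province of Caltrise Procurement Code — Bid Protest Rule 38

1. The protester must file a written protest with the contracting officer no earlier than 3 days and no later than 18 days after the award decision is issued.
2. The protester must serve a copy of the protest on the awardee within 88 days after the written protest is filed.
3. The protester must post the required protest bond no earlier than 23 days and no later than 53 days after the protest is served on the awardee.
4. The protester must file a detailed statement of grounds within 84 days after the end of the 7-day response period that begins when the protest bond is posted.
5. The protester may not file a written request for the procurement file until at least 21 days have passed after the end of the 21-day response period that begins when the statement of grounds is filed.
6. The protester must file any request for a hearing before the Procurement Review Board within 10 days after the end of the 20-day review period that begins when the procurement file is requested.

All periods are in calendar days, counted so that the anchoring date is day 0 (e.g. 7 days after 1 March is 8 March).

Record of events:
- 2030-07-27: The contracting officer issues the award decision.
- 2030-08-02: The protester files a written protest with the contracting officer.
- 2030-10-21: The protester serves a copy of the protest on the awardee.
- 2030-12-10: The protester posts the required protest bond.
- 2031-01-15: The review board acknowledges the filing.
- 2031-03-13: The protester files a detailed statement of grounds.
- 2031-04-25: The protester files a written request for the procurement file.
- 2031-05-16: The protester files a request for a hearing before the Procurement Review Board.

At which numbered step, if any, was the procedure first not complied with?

Step 4

Step 1: the window is 3–18 days after 2030-07-27 (when the award decision is issued), so 2030-07-30 through 2030-08-14; done 2030-08-02 — within the window.
Step 2: 88 days after 2030-08-02 (when the written protest is filed) is 2030-10-29; 2030-10-21 is within that limit.
Step 3: the window is 23–53 days after 2030-10-21 (when the protest is served on the awardee), so 2030-11-13 through 2030-12-13; 2030-12-10 falls inside that range.
Step 4: 84 days after 2030-12-17 (end of the 7-day response period, which began when the protest bond is posted on 2030-12-10) is 2031-03-11; 2031-03-13 misses that deadline by 2 days.
Later steps need not be reached.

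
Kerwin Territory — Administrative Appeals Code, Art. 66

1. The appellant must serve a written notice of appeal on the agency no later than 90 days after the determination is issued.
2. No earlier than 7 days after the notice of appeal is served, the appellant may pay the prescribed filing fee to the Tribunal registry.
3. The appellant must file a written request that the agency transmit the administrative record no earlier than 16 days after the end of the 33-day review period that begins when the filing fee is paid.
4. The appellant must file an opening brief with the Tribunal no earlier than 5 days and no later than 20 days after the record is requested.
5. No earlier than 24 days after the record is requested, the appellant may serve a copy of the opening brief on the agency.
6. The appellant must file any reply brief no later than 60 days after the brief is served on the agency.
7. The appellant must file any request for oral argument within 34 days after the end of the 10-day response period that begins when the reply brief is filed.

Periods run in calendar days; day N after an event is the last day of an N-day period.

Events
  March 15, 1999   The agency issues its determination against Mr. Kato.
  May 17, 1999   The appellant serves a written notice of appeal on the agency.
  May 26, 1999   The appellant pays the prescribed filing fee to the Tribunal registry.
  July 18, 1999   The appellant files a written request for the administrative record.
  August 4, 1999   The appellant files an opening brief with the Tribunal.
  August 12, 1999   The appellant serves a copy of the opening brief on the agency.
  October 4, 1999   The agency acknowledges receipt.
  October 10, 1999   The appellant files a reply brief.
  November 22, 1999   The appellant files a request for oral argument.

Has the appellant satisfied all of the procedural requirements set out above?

Step 1 — counting 90 days from March 15, 1999 (when the determination is issued) gives a deadline of June 13, 1999; May 17, 1999 is within that limit.
Step 2 — must wait 7 days from May 17, 1999 (when the notice of appeal is served), so not before May 24, 1999; done May 26, 1999 — permitted.
Step 3 — must wait 16 days from June 28, 1999 (end of the 33-day review period, which began when the filing fee is paid on May 26, 1999), so not before July 14, 1999; done July 18, 1999, after the minimum wait.
Step 4 — 5 and 20 days from July 18, 1999 (when the record is requested) are July 23, 1999 and August 7, 1999 respectively; done August 4, 1999 — within the window.
Step 5 — must wait 24 days from July 18, 1999 (when the record is requested), so not before August 11, 1999; done August 12, 1999, after the minimum wait.
Step 6 — counting 60 days from August 12, 1999 (when the brief is served on the agency) gives a deadline of October 11, 1999; done October 10, 1999 — timely.
Step 7 — counting 34 days from October 20, 1999 (end of the 10-day response period, which began when the reply brief is filed on October 10, 1999) gives a deadline of November 23, 1999; completed November 22, 1999, before the deadline.

Yes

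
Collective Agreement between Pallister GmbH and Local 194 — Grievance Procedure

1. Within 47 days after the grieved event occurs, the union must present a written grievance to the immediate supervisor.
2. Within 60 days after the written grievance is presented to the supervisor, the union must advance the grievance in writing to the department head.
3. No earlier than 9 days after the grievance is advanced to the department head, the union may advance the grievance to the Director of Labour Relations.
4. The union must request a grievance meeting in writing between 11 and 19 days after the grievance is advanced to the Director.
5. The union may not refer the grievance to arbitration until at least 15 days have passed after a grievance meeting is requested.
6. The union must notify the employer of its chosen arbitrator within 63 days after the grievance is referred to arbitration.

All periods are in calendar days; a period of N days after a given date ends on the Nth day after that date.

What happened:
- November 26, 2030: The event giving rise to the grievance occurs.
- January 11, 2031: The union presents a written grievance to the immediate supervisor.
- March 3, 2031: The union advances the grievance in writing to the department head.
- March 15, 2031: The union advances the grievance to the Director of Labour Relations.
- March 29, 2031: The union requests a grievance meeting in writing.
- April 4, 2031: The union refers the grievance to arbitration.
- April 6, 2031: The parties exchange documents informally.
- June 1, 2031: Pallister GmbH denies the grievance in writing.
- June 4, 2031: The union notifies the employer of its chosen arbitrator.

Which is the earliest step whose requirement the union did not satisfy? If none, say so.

Step 5

(1) due by November 26, 2030 + 47 days = January 12, 2031; completed January 11, 2031, before the deadline.
(2) due by January 11, 2031 + 60 days = March 12, 2031; March 3, 2031 is within that limit.
(3) permitted from March 3, 2031 + 9 days = March 12, 2031 onward; done March 15, 2031, after the minimum wait.
(4) the permitted window runs from March 15, 2031 + 11 = March 26, 2031 to March 15, 2031 + 19 = April 3, 2031; done March 29, 2031 — within the window.
(5) permitted from March 29, 2031 + 15 days = April 13, 2031 onward; acted on April 4, 2031, 9 days prematurely.
That is the first point of non-compliance.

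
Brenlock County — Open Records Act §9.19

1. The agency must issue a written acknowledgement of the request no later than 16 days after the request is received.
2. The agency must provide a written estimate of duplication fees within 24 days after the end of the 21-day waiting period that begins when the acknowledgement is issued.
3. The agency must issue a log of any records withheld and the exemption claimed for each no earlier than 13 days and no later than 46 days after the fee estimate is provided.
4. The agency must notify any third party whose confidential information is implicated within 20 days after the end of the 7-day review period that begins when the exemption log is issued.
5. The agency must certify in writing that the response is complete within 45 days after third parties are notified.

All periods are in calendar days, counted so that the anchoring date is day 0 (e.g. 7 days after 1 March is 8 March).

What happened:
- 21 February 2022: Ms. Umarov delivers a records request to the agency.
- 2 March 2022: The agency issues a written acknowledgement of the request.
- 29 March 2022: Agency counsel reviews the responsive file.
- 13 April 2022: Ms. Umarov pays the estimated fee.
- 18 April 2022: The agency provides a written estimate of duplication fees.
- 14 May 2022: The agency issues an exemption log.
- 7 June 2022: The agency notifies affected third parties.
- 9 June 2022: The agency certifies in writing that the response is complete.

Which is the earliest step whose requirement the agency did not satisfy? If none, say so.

(1) due by 21 February 2022 + 16 days = 9 March 2022; completed 2 March 2022, before the deadline.
(2) due by 23 March 2022 + 24 days = 16 April 2022; not done until 18 April 2022, 2 days after the deadline.
The procedure was therefore not followed at step 2.

Step 2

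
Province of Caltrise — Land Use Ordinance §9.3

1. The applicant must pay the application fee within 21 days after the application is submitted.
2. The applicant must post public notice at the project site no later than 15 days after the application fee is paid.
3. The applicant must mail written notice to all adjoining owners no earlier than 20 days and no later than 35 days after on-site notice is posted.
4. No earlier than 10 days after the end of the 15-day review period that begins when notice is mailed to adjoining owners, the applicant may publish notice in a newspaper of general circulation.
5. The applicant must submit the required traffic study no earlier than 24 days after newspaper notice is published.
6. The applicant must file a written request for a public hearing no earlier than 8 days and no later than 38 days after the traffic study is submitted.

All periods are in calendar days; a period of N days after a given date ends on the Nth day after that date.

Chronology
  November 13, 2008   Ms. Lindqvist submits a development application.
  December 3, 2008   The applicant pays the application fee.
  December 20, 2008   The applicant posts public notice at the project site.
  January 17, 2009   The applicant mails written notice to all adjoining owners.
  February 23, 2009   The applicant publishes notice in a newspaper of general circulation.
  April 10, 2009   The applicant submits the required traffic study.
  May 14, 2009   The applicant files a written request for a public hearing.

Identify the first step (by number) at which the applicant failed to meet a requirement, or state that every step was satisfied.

Step 2

(1) due by November 13, 2008 + 21 days = December 4, 2008; completed December 3, 2008, before the deadline.
(2) due by December 3, 2008 + 15 days = December 18, 2008; done December 20, 2008 — 2 days late.
The procedure was therefore not followed at step 2.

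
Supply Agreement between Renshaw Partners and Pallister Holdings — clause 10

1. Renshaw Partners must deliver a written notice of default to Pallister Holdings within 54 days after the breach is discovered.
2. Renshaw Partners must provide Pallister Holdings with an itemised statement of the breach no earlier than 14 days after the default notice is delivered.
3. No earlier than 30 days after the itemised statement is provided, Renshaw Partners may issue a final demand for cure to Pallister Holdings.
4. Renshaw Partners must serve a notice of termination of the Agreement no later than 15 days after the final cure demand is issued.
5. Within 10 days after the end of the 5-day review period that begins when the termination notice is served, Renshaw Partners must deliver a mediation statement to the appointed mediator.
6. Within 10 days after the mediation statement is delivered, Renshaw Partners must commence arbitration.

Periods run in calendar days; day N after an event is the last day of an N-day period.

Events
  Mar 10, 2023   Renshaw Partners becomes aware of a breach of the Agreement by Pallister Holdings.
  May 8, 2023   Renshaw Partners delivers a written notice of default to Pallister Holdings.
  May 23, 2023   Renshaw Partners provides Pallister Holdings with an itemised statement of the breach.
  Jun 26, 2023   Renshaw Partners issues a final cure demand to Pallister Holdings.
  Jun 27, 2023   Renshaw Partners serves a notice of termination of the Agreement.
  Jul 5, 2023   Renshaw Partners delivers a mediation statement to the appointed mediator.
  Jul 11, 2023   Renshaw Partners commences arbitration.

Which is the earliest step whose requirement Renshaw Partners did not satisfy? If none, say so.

Step 1 — counting 54 days from Mar 10, 2023 (when the breach is discovered) gives a deadline of May 3, 2023; done May 8, 2023 — 5 days late.

Step 1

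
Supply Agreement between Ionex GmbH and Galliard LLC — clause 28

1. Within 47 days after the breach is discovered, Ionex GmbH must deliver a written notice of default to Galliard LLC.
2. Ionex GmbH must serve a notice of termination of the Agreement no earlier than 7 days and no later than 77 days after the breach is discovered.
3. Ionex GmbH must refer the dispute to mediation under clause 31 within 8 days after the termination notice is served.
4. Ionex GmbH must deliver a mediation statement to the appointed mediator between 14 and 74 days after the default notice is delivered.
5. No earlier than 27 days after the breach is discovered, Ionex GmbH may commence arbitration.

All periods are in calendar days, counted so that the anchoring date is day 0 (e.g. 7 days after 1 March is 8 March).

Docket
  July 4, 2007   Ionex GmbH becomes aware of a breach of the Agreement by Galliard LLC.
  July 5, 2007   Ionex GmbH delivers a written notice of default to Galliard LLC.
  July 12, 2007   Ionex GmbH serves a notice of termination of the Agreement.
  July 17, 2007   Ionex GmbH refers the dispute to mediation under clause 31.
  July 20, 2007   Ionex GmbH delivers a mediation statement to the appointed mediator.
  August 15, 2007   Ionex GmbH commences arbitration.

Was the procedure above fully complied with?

(1) due by July 4, 2007 + 47 days = August 20, 2007; done July 5, 2007 — timely.
(2) the permitted window runs from July 4, 2007 + 7 = July 11, 2007 to July 4, 2007 + 77 = September 19, 2007; done July 12, 2007, which is between those dates.
(3) due by July 12, 2007 + 8 days = July 20, 2007; July 17, 2007 is within that limit.
(4) the permitted window runs from July 5, 2007 + 14 = July 19, 2007 to July 5, 2007 + 74 = September 17, 2007; July 20, 2007 falls inside that range.
(5) permitted from July 4, 2007 + 27 days = July 31, 2007 onward; done August 15, 2007, after the minimum wait.

Yes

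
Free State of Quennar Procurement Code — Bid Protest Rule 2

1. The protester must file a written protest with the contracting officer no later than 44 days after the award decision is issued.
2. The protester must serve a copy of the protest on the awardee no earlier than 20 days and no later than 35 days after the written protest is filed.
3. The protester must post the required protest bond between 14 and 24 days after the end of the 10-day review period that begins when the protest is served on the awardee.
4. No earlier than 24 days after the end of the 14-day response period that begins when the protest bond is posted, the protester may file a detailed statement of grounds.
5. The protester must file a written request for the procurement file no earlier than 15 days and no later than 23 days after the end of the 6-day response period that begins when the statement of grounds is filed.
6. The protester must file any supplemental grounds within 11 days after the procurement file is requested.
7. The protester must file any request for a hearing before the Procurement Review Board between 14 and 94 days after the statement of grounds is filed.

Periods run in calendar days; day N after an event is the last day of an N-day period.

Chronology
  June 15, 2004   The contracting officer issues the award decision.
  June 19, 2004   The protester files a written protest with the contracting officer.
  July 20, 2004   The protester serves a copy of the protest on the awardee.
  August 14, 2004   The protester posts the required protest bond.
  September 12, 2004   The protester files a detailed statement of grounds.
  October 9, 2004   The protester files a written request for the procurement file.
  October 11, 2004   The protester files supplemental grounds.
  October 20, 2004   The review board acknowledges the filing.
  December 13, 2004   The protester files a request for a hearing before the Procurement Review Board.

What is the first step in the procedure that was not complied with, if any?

(1) due by June 15, 2004 + 44 days = July 29, 2004; June 19, 2004 is within that limit.
(2) the permitted window runs from June 19, 2004 + 20 = July 9, 2004 to June 19, 2004 + 35 = July 24, 2004; done July 20, 2004 — within the window.
(3) the permitted window runs from July 30, 2004 + 14 = August 13, 2004 to July 30, 2004 + 24 = August 23, 2004; done August 14, 2004 — within the window.
(4) permitted from August 28, 2004 + 24 days = September 21, 2004 onward; acted on September 12, 2004, 9 days prematurely.
The procedure was therefore not followed at step 4.

Step 4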